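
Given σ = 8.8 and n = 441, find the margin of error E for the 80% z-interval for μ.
Margin of error = 0.54

Margin of error = z* · σ/√n
= 1.282 · 8.8/√441
= 1.282 · 8.8/21.0000
= 0.54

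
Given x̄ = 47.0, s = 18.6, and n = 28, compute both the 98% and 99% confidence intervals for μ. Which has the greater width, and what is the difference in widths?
99% CI is wider by 2.09

df = 27
98% CI: t* = 2.473, (38.31, 55.69), width = 2 · t* · s/√n = 17.39
99% CI: t* = 2.771, (37.26, 56.74), width = 2 · t* · s/√n = 19.48

The 99% CI is wider by 19.48 - 17.39 = 2.09.
Higher confidence requires a wider interval.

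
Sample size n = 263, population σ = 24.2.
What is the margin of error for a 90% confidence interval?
Margin of error = 2.45

Margin of error = z* · σ/√n
= 1.645 · 24.2/√263
= 1.645 · 24.2/16.2173
= 2.45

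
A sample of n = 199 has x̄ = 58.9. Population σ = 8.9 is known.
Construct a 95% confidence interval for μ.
(57.66, 60.14)

z-interval (σ known):
z* = 1.960 for 95% confidence

Margin of error = z* · σ/√n = 1.960 · 8.9/√199 = 1.24

CI: (58.9 - 1.24, 58.9 + 1.24) = (57.66, 60.14)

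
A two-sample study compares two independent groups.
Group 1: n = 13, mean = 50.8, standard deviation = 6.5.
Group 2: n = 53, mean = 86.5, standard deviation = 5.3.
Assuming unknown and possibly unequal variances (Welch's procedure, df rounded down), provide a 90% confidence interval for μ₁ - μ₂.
(-39.09, -32.31)

Difference: x̄₁ - x̄₂ = -35.70
SE = √(s₁²/n₁ + s₂²/n₂) = √(6.5²/13 + 5.3²/53) = 1.9442
df = 16.13 → 16 (Welch–Satterthwaite, rounded down)
t* = 1.746

CI: -35.70 ± 1.746 · 1.9442 = -35.70 ± 3.39 = (-39.09, -32.31)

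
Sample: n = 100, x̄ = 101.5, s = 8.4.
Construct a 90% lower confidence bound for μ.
μ ≥ 100.42

Lower bound (one-sided):
t* = 1.290 (one-sided for 90%)
Lower bound = x̄ - t* · s/√n = 101.5 - 1.290 · 8.4/√100 = 100.42

We are 90% confident that μ ≥ 100.42.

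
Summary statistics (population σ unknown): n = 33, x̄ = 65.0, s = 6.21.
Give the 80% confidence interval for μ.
(63.58, 66.42)

t-interval (σ unknown):
df = n - 1 = 32
t* = 1.309 for 80% confidence

Margin of error = t* · s/√n = 1.309 · 6.21/√33 = 1.42

CI: (63.58, 66.42)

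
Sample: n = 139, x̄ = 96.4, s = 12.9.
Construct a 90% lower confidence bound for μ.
μ ≥ 94.99

Lower bound (one-sided):
t* = 1.288 (one-sided for 90%)
Lower bound = x̄ - t* · s/√n = 96.4 - 1.288 · 12.9/√139 = 94.99

We are 90% confident that μ ≥ 94.99.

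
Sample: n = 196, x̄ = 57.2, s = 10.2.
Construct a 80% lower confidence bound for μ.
μ ≥ 56.59

Lower bound (one-sided):
t* = 0.843 (one-sided for 80%)
Lower bound = x̄ - t* · s/√n = 57.2 - 0.843 · 10.2/√196 = 56.59

We are 80% confident that μ ≥ 56.59.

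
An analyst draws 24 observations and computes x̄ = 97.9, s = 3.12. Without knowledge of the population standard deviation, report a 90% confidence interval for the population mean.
(96.81, 98.99)

t-interval (σ unknown):
df = n - 1 = 23
t* = 1.714 for 90% confidence

Margin of error = t* · s/√n = 1.714 · 3.12/√24 = 1.09

CI: (96.81, 98.99)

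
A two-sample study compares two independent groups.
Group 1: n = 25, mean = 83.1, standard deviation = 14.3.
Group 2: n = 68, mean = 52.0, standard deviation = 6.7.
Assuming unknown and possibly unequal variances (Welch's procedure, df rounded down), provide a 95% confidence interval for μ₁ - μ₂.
(25.00, 37.20)

Difference: x̄₁ - x̄₂ = 31.10
SE = √(s₁²/n₁ + s₂²/n₂) = √(14.3²/25 + 6.7²/68) = 2.9732
df = 27.96 → 27 (Welch–Satterthwaite, rounded down)
t* = 2.052

CI: 31.10 ± 2.052 · 2.9732 = 31.10 ± 6.10 = (25.00, 37.20)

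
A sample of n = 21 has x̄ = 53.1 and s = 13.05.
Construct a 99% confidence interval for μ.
(45.00, 61.20)

t-interval (σ unknown):
df = n - 1 = 20
t* = 2.845 for 99% confidence

Margin of error = t* · s/√n = 2.845 · 13.05/√21 = 8.10

CI: (45.00, 61.20)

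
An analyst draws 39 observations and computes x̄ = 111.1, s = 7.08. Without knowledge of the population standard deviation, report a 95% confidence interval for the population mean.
(108.81, 113.39)

t-interval (σ unknown):
df = n - 1 = 38
t* = 2.024 for 95% confidence

Margin of error = t* · s/√n = 2.024 · 7.08/√39 = 2.29

CI: (108.81, 113.39)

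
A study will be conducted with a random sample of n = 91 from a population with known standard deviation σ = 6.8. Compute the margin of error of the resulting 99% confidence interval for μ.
Margin of error = 1.84

Margin of error = z* · σ/√n
= 2.576 · 6.8/√91
= 2.576 · 6.8/9.5394
= 1.84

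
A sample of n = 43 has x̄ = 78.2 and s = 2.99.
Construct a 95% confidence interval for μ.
(77.28, 79.12)

t-interval (σ unknown):
df = n - 1 = 42
t* = 2.018 for 95% confidence

Margin of error = t* · s/√n = 2.018 · 2.99/√43 = 0.92

CI: (77.28, 79.12)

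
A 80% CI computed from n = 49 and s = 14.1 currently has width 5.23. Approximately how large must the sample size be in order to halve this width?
n ≈ 196

CI width ∝ 1/√n
To reduce width by factor 2, need √n to grow by 2 → need 2² = 4 times as many samples.

Current: n = 49, width = 5.23
New: n = 196, width ≈ 2.59

Width reduced by factor of 5.23/2.59 = 2.02.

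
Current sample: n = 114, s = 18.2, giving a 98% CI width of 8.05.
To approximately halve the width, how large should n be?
n ≈ 456

CI width ∝ 1/√n
To reduce width by factor 2, need √n to grow by 2 → need 2² = 4 times as many samples.

Current: n = 114, width = 8.05
New: n = 456, width ≈ 3.98

Width reduced by factor of 8.05/3.98 = 2.02.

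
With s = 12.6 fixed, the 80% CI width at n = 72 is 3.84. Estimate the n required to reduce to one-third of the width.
n ≈ 648

CI width ∝ 1/√n
To reduce width by factor 3, need √n to grow by 3 → need 3² = 9 times as many samples.

Current: n = 72, width = 3.84
New: n = 648, width ≈ 1.27

Width reduced by factor of 3.84/1.27 = 3.02.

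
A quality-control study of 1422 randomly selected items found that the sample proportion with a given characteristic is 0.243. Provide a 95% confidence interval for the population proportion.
(0.221, 0.265)

Proportion CI:
SE = √(p̂(1-p̂)/n) = √(0.243 · 0.757 / 1422) = 0.01137

z* = 1.960
Margin = z* · SE = 1.960 · 0.01137 = 0.0223

CI: 0.243 ± 0.0223 = (0.221, 0.265)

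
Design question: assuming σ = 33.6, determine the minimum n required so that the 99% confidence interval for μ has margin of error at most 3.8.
n ≥ 519

For margin E ≤ 3.8:
n ≥ (z* · σ / E)²
n ≥ (2.576 · 33.6 / 3.8)²
n ≥ 518.80

Minimum n = 519 (rounding up)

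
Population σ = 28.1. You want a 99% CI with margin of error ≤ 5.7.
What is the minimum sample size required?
n ≥ 162

For margin E ≤ 5.7:
n ≥ (z* · σ / E)²
n ≥ (2.576 · 28.1 / 5.7)²
n ≥ 161.27

Minimum n = 162 (rounding up)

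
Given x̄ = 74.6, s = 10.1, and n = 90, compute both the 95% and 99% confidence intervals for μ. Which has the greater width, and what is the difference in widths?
99% CI is wider by 1.37

df = 89
95% CI: t* = 1.987, (72.48, 76.72), width = 2 · t* · s/√n = 4.23
99% CI: t* = 2.632, (71.80, 77.40), width = 2 · t* · s/√n = 5.60

The 99% CI is wider by 5.60 - 4.23 = 1.37.
Higher confidence requires a wider interval.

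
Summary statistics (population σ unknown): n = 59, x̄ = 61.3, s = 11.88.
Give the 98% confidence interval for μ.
(57.60, 65.00)

t-interval (σ unknown):
df = n - 1 = 58
t* = 2.392 for 98% confidence

Margin of error = t* · s/√n = 2.392 · 11.88/√59 = 3.70

CI: (57.60, 65.00)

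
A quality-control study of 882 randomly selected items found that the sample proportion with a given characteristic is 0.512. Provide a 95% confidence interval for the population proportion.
(0.479, 0.545)

Proportion CI:
SE = √(p̂(1-p̂)/n) = √(0.512 · 0.488 / 882) = 0.01683

z* = 1.960
Margin = z* · SE = 1.960 · 0.01683 = 0.0330

CI: 0.512 ± 0.0330 = (0.479, 0.545)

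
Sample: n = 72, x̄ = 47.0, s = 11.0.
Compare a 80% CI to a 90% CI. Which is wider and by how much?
90% CI is wider by 0.97

df = 71
80% CI: t* = 1.294, (45.32, 48.68), width = 2 · t* · s/√n = 3.35
90% CI: t* = 1.667, (44.84, 49.16), width = 2 · t* · s/√n = 4.32

The 90% CI is wider by 4.32 - 3.35 = 0.97.
Higher confidence requires a wider interval.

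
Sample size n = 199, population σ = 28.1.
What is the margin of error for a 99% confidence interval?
Margin of error = 5.13

Margin of error = z* · σ/√n
= 2.576 · 28.1/√199
= 2.576 · 28.1/14.1067
= 5.13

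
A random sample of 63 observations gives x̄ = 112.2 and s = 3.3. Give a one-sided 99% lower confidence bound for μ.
μ ≥ 111.21

Lower bound (one-sided):
t* = 2.388 (one-sided for 99%)
Lower bound = x̄ - t* · s/√n = 112.2 - 2.388 · 3.3/√63 = 111.21

We are 99% confident that μ ≥ 111.21.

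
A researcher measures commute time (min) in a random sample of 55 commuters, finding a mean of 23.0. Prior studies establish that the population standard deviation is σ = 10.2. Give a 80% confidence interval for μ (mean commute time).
(21.24, 24.76)

z-interval (σ known):
z* = 1.282 for 80% confidence

Margin of error = z* · σ/√n = 1.282 · 10.2/√55 = 1.76

CI: (23.0 - 1.76, 23.0 + 1.76) = (21.24, 24.76)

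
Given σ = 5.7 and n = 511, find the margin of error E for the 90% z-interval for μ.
Margin of error = 0.41

Margin of error = z* · σ/√n
= 1.645 · 5.7/√511
= 1.645 · 5.7/22.6053
= 0.41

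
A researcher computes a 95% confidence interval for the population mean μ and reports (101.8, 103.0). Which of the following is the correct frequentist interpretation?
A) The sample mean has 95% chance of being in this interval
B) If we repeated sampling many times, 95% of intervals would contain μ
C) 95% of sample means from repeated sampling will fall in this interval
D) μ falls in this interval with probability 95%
B

A) Wrong — x̄ is observed and sits in the interval by construction.
B) Correct — this is the frequentist long-run coverage interpretation.
C) Wrong — coverage applies to intervals containing μ, not to future x̄ values.
D) Wrong — μ is fixed; the randomness lives in the interval, not in μ.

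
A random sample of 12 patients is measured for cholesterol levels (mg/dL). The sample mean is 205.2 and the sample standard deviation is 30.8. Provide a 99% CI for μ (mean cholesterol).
(177.58, 232.82)

t-interval (σ unknown):
df = n - 1 = 11
t* = 3.106 for 99% confidence

Margin of error = t* · s/√n = 3.106 · 30.8/√12 = 27.62

CI: (177.58, 232.82)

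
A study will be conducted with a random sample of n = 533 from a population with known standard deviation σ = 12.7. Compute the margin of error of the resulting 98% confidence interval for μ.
Margin of error = 1.28

Margin of error = z* · σ/√n
= 2.326 · 12.7/√533
= 2.326 · 12.7/23.0868
= 1.28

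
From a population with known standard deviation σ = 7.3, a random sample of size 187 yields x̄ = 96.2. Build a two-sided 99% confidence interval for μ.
(94.82, 97.58)

z-interval (σ known):
z* = 2.576 for 99% confidence

Margin of error = z* · σ/√n = 2.576 · 7.3/√187 = 1.38

CI: (96.2 - 1.38, 96.2 + 1.38) = (94.82, 97.58)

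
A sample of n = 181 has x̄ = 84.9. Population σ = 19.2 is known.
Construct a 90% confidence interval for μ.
(82.55, 87.25)

z-interval (σ known):
z* = 1.645 for 90% confidence

Margin of error = z* · σ/√n = 1.645 · 19.2/√181 = 2.35

CI: (84.9 - 2.35, 84.9 + 2.35) = (82.55, 87.25)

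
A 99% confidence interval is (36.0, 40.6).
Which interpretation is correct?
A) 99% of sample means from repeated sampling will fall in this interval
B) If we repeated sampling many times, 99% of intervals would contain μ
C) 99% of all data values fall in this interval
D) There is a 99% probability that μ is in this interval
B

A) Wrong — coverage applies to intervals containing μ, not to future x̄ values.
B) Correct — this is the frequentist long-run coverage interpretation.
C) Wrong — a CI is about the parameter μ, not individual data values.
D) Wrong — μ is fixed; the randomness lives in the interval, not in μ.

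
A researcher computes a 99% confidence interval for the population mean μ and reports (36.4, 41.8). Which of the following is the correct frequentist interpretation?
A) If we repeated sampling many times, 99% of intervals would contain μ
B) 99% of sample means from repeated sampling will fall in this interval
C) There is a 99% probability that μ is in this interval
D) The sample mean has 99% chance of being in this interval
A

A) Correct — this is the frequentist long-run coverage interpretation.
B) Wrong — coverage applies to intervals containing μ, not to future x̄ values.
C) Wrong — μ is fixed; the randomness lives in the interval, not in μ.
D) Wrong — x̄ is observed and sits in the interval by construction.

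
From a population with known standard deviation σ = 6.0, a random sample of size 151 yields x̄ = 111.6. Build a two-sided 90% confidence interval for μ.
(110.80, 112.40)

z-interval (σ known):
z* = 1.645 for 90% confidence

Margin of error = z* · σ/√n = 1.645 · 6.0/√151 = 0.80

CI: (111.6 - 0.80, 111.6 + 0.80) = (110.80, 112.40)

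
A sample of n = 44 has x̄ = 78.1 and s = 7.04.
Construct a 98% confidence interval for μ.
(75.54, 80.66)

t-interval (σ unknown):
df = n - 1 = 43
t* = 2.416 for 98% confidence

Margin of error = t* · s/√n = 2.416 · 7.04/√44 = 2.56

CI: (75.54, 80.66)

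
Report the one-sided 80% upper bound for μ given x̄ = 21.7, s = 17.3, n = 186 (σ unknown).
μ ≤ 22.77

Upper bound (one-sided):
t* = 0.844 (one-sided for 80%)
Upper bound = x̄ + t* · s/√n = 21.7 + 0.844 · 17.3/√186 = 22.77

We are 80% confident that μ ≤ 22.77.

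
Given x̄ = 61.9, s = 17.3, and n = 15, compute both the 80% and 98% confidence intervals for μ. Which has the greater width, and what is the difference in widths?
98% CI is wider by 11.42

df = 14
80% CI: t* = 1.345, (55.89, 67.91), width = 2 · t* · s/√n = 12.02
98% CI: t* = 2.624, (50.18, 73.62), width = 2 · t* · s/√n = 23.44

The 98% CI is wider by 23.44 - 12.02 = 11.42.
Higher confidence requires a wider interval.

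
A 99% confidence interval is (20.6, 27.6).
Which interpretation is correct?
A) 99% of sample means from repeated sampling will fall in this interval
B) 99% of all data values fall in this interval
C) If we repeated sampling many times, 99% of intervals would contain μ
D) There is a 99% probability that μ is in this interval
C

A) Wrong — coverage applies to intervals containing μ, not to future x̄ values.
B) Wrong — a CI is about the parameter μ, not individual data values.
C) Correct — this is the frequentist long-run coverage interpretation.
D) Wrong — μ is fixed; the randomness lives in the interval, not in μ.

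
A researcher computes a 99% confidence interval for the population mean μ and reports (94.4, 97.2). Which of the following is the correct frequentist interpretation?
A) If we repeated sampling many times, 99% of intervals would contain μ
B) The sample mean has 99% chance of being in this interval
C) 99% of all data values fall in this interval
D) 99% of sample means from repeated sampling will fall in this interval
A

A) Correct — this is the frequentist long-run coverage interpretation.
B) Wrong — x̄ is observed and sits in the interval by construction.
C) Wrong — a CI is about the parameter μ, not individual data values.
D) Wrong — coverage applies to intervals containing μ, not to future x̄ values.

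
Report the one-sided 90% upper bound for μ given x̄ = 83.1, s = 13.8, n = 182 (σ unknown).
μ ≤ 84.42

Upper bound (one-sided):
t* = 1.286 (one-sided for 90%)
Upper bound = x̄ + t* · s/√n = 83.1 + 1.286 · 13.8/√182 = 84.42

We are 90% confident that μ ≤ 84.42.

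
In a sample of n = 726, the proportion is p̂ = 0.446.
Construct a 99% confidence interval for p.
(0.398, 0.494)

Proportion CI:
SE = √(p̂(1-p̂)/n) = √(0.446 · 0.554 / 726) = 0.01845

z* = 2.576
Margin = z* · SE = 2.576 · 0.01845 = 0.0475

CI: 0.446 ± 0.0475 = (0.398, 0.494)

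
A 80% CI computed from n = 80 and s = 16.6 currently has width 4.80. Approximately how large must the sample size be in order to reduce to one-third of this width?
n ≈ 720

CI width ∝ 1/√n
To reduce width by factor 3, need √n to grow by 3 → need 3² = 9 times as many samples.

Current: n = 80, width = 4.80
New: n = 720, width ≈ 1.59

Width reduced by factor of 4.80/1.59 = 3.02.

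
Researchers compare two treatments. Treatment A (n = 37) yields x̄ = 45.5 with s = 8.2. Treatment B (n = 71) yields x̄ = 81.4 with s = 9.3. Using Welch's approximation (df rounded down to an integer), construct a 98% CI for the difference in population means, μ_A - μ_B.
(-40.03, -31.77)

Difference: x̄₁ - x̄₂ = -35.90
SE = √(s₁²/n₁ + s₂²/n₂) = √(8.2²/37 + 9.3²/71) = 1.7423
df = 81.59 → 81 (Welch–Satterthwaite, rounded down)
t* = 2.373

CI: -35.90 ± 2.373 · 1.7423 = -35.90 ± 4.13 = (-40.03, -31.77)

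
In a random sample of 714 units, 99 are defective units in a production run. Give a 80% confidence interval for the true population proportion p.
(0.122, 0.155)

Proportion CI:
p̂ = 99/714 = 0.13866
SE = √(p̂(1-p̂)/n) = √(0.13866 · 0.86134 / 714) = 0.01293

z* = 1.282
Margin = z* · SE = 1.282 · 0.01293 = 0.0166

CI: 0.13866 ± 0.0166 = (0.122, 0.155)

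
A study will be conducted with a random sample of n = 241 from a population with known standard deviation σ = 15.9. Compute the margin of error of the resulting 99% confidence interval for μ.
Margin of error = 2.64

Margin of error = z* · σ/√n
= 2.576 · 15.9/√241
= 2.576 · 15.9/15.5242
= 2.64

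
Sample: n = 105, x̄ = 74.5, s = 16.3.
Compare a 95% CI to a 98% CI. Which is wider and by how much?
98% CI is wider by 1.21

df = 104
95% CI: t* = 1.983, (71.35, 77.65), width = 2 · t* · s/√n = 6.31
98% CI: t* = 2.363, (70.74, 78.26), width = 2 · t* · s/√n = 7.52

The 98% CI is wider by 7.52 - 6.31 = 1.21.
Higher confidence requires a wider interval.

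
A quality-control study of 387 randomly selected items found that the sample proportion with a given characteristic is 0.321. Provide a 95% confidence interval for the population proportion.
(0.274, 0.368)

Proportion CI:
SE = √(p̂(1-p̂)/n) = √(0.321 · 0.679 / 387) = 0.02373

z* = 1.960
Margin = z* · SE = 1.960 · 0.02373 = 0.0465

CI: 0.321 ± 0.0465 = (0.274, 0.368)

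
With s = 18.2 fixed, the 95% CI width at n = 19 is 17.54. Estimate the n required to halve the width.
n ≈ 76

CI width ∝ 1/√n
To reduce width by factor 2, need √n to grow by 2 → need 2² = 4 times as many samples.

Current: n = 19, width = 17.54
New: n = 76, width ≈ 8.32

Width reduced by factor of 17.54/8.32 = 2.11.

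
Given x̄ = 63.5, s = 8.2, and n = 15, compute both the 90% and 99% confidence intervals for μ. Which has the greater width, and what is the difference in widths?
99% CI is wider by 5.15

df = 14
90% CI: t* = 1.761, (59.77, 67.23), width = 2 · t* · s/√n = 7.46
99% CI: t* = 2.977, (57.20, 69.80), width = 2 · t* · s/√n = 12.61

The 99% CI is wider by 12.61 - 7.46 = 5.15.
Higher confidence requires a wider interval.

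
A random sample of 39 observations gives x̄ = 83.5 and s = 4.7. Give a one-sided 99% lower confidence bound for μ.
μ ≥ 81.67

Lower bound (one-sided):
t* = 2.429 (one-sided for 99%)
Lower bound = x̄ - t* · s/√n = 83.5 - 2.429 · 4.7/√39 = 81.67

We are 99% confident that μ ≥ 81.67.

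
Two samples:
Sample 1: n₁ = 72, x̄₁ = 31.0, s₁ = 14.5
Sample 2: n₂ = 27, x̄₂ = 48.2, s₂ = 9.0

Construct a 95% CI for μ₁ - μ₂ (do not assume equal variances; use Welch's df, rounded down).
(-22.05, -12.35)

Difference: x̄₁ - x̄₂ = -17.20
SE = √(s₁²/n₁ + s₂²/n₂) = √(14.5²/72 + 9.0²/27) = 2.4331
df = 75.17 → 75 (Welch–Satterthwaite, rounded down)
t* = 1.992

CI: -17.20 ± 1.992 · 2.4331 = -17.20 ± 4.85 = (-22.05, -12.35)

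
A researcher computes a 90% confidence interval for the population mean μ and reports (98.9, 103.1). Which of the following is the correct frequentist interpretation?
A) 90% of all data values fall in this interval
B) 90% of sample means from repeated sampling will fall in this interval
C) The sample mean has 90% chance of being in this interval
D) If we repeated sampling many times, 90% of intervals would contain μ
D

A) Wrong — a CI is about the parameter μ, not individual data values.
B) Wrong — coverage applies to intervals containing μ, not to future x̄ values.
C) Wrong — x̄ is observed and sits in the interval by construction.
D) Correct — this is the frequentist long-run coverage interpretation.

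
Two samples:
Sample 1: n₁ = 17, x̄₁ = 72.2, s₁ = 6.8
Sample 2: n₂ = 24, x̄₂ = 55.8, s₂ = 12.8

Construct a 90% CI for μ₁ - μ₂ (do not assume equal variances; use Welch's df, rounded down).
(11.18, 21.62)

Difference: x̄₁ - x̄₂ = 16.40
SE = √(s₁²/n₁ + s₂²/n₂) = √(6.8²/17 + 12.8²/24) = 3.0898
df = 36.62 → 36 (Welch–Satterthwaite, rounded down)
t* = 1.688

CI: 16.40 ± 1.688 · 3.0898 = 16.40 ± 5.22 = (11.18, 21.62)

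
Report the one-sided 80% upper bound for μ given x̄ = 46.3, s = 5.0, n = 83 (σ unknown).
μ ≤ 46.76

Upper bound (one-sided):
t* = 0.846 (one-sided for 80%)
Upper bound = x̄ + t* · s/√n = 46.3 + 0.846 · 5.0/√83 = 46.76

We are 80% confident that μ ≤ 46.76.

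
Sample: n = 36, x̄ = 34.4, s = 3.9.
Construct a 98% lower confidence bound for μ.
μ ≥ 33.01

Lower bound (one-sided):
t* = 2.133 (one-sided for 98%)
Lower bound = x̄ - t* · s/√n = 34.4 - 2.133 · 3.9/√36 = 33.01

We are 98% confident that μ ≥ 33.01.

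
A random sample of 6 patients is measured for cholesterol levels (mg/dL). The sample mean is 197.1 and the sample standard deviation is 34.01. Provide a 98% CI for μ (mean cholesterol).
(150.38, 243.82)

t-interval (σ unknown):
df = n - 1 = 5
t* = 3.365 for 98% confidence

Margin of error = t* · s/√n = 3.365 · 34.01/√6 = 46.72

CI: (150.38, 243.82)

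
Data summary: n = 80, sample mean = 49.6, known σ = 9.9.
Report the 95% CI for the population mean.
(47.43, 51.77)

z-interval (σ known):
z* = 1.960 for 95% confidence

Margin of error = z* · σ/√n = 1.960 · 9.9/√80 = 2.17

CI: (49.6 - 2.17, 49.6 + 2.17) = (47.43, 51.77)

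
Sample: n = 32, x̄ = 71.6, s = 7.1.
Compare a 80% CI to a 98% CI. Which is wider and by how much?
98% CI is wider by 2.87

df = 31
80% CI: t* = 1.309, (69.96, 73.24), width = 2 · t* · s/√n = 3.29
98% CI: t* = 2.453, (68.52, 74.68), width = 2 · t* · s/√n = 6.16

The 98% CI is wider by 6.16 - 3.29 = 2.87.
Higher confidence requires a wider interval.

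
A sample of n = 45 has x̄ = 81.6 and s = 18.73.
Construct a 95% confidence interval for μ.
(75.97, 87.23)

t-interval (σ unknown):
df = n - 1 = 44
t* = 2.015 for 95% confidence

Margin of error = t* · s/√n = 2.015 · 18.73/√45 = 5.63

CI: (75.97, 87.23)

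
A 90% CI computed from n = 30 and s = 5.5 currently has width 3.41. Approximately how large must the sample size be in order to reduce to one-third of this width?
n ≈ 270

CI width ∝ 1/√n
To reduce width by factor 3, need √n to grow by 3 → need 3² = 9 times as many samples.

Current: n = 30, width = 3.41
New: n = 270, width ≈ 1.11

Width reduced by factor of 3.41/1.11 = 3.07.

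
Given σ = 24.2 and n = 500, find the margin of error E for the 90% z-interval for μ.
Margin of error = 1.78

Margin of error = z* · σ/√n
= 1.645 · 24.2/√500
= 1.645 · 24.2/22.3607
= 1.78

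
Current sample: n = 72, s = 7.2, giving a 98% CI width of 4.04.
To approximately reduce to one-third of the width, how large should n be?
n ≈ 648

CI width ∝ 1/√n
To reduce width by factor 3, need √n to grow by 3 → need 3² = 9 times as many samples.

Current: n = 72, width = 4.04
New: n = 648, width ≈ 1.32

Width reduced by factor of 4.04/1.32 = 3.06.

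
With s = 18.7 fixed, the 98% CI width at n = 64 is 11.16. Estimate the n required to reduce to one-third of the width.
n ≈ 576

CI width ∝ 1/√n
To reduce width by factor 3, need √n to grow by 3 → need 3² = 9 times as many samples.

Current: n = 64, width = 11.16
New: n = 576, width ≈ 3.64

Width reduced by factor of 11.16/3.64 = 3.07.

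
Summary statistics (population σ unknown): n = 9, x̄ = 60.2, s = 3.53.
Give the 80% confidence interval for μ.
(58.56, 61.84)

t-interval (σ unknown):
df = n - 1 = 8
t* = 1.397 for 80% confidence

Margin of error = t* · s/√n = 1.397 · 3.53/√9 = 1.64

CI: (58.56, 61.84)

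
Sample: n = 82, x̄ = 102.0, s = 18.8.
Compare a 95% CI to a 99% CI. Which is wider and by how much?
99% CI is wider by 2.69

df = 81
95% CI: t* = 1.990, (97.87, 106.13), width = 2 · t* · s/√n = 8.26
99% CI: t* = 2.638, (96.52, 107.48), width = 2 · t* · s/√n = 10.95

The 99% CI is wider by 10.95 - 8.26 = 2.69.
Higher confidence requires a wider interval.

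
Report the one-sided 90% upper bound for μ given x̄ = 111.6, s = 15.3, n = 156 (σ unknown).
μ ≤ 113.18

Upper bound (one-sided):
t* = 1.287 (one-sided for 90%)
Upper bound = x̄ + t* · s/√n = 111.6 + 1.287 · 15.3/√156 = 113.18

We are 90% confident that μ ≤ 113.18.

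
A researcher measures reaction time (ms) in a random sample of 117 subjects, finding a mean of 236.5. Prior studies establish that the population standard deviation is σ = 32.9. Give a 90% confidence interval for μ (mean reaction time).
(231.50, 241.50)

z-interval (σ known):
z* = 1.645 for 90% confidence

Margin of error = z* · σ/√n = 1.645 · 32.9/√117 = 5.00

CI: (236.5 - 5.00, 236.5 + 5.00) = (231.50, 241.50)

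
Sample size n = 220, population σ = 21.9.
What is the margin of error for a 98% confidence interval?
Margin of error = 3.43

Margin of error = z* · σ/√n
= 2.326 · 21.9/√220
= 2.326 · 21.9/14.8324
= 3.43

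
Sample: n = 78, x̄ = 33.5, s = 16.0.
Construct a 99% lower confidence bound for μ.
μ ≥ 29.20

Lower bound (one-sided):
t* = 2.376 (one-sided for 99%)
Lower bound = x̄ - t* · s/√n = 33.5 - 2.376 · 16.0/√78 = 29.20

We are 99% confident that μ ≥ 29.20.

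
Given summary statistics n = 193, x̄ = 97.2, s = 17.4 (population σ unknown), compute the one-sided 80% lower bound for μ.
μ ≥ 96.14

Lower bound (one-sided):
t* = 0.843 (one-sided for 80%)
Lower bound = x̄ - t* · s/√n = 97.2 - 0.843 · 17.4/√193 = 96.14

We are 80% confident that μ ≥ 96.14.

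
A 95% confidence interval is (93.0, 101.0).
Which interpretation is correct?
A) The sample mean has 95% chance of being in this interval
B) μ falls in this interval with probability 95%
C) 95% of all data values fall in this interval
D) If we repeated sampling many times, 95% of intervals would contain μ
D

A) Wrong — x̄ is observed and sits in the interval by construction.
B) Wrong — μ is fixed; the randomness lives in the interval, not in μ.
C) Wrong — a CI is about the parameter μ, not individual data values.
D) Correct — this is the frequentist long-run coverage interpretation.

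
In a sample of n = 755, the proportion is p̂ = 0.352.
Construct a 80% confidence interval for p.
(0.330, 0.374)

Proportion CI:
SE = √(p̂(1-p̂)/n) = √(0.352 · 0.648 / 755) = 0.01738

z* = 1.282
Margin = z* · SE = 1.282 · 0.01738 = 0.0223

CI: 0.352 ± 0.0223 = (0.330, 0.374)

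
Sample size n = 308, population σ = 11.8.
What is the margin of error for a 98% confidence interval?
Margin of error = 1.56

Margin of error = z* · σ/√n
= 2.326 · 11.8/√308
= 2.326 · 11.8/17.5499
= 1.56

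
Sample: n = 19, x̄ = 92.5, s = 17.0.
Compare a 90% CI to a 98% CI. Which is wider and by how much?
98% CI is wider by 6.38

df = 18
90% CI: t* = 1.734, (85.74, 99.26), width = 2 · t* · s/√n = 13.53
98% CI: t* = 2.552, (82.55, 102.45), width = 2 · t* · s/√n = 19.91

The 98% CI is wider by 19.91 - 13.53 = 6.38.
Higher confidence requires a wider interval.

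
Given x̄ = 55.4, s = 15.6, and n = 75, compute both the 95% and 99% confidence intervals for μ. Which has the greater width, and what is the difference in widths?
99% CI is wider by 2.35

df = 74
95% CI: t* = 1.993, (51.81, 58.99), width = 2 · t* · s/√n = 7.18
99% CI: t* = 2.644, (50.64, 60.16), width = 2 · t* · s/√n = 9.53

The 99% CI is wider by 9.53 - 7.18 = 2.35.
Higher confidence requires a wider interval.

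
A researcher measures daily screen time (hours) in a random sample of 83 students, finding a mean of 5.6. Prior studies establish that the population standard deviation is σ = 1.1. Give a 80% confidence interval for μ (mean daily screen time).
(5.45, 5.75)

z-interval (σ known):
z* = 1.282 for 80% confidence

Margin of error = z* · σ/√n = 1.282 · 1.1/√83 = 0.15

CI: (5.6 - 0.15, 5.6 + 0.15) = (5.45, 5.75)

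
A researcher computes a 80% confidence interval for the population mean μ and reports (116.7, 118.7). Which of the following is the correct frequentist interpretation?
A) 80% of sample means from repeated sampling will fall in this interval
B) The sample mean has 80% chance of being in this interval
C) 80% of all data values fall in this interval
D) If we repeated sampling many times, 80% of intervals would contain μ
D

A) Wrong — coverage applies to intervals containing μ, not to future x̄ values.
B) Wrong — x̄ is observed and sits in the interval by construction.
C) Wrong — a CI is about the parameter μ, not individual data values.
D) Correct — this is the frequentist long-run coverage interpretation.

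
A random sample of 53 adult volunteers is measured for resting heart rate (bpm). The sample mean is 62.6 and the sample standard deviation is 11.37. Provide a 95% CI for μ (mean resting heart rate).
(59.47, 65.73)

t-interval (σ unknown):
df = n - 1 = 52
t* = 2.007 for 95% confidence

Margin of error = t* · s/√n = 2.007 · 11.37/√53 = 3.13

CI: (59.47, 65.73)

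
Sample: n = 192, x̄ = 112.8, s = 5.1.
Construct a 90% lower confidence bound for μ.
μ ≥ 112.33

Lower bound (one-sided):
t* = 1.286 (one-sided for 90%)
Lower bound = x̄ - t* · s/√n = 112.8 - 1.286 · 5.1/√192 = 112.33

We are 90% confident that μ ≥ 112.33.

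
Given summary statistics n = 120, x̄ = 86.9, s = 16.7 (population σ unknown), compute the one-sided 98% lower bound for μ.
μ ≥ 83.73

Lower bound (one-sided):
t* = 2.077 (one-sided for 98%)
Lower bound = x̄ - t* · s/√n = 86.9 - 2.077 · 16.7/√120 = 83.73

We are 98% confident that μ ≥ 83.73.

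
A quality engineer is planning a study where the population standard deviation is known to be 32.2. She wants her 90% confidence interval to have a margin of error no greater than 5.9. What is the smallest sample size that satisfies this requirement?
n ≥ 81

For margin E ≤ 5.9:
n ≥ (z* · σ / E)²
n ≥ (1.645 · 32.2 / 5.9)²
n ≥ 80.60

Minimum n = 81 (rounding up)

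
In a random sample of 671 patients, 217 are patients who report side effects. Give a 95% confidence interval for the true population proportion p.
(0.288, 0.359)

Proportion CI:
p̂ = 217/671 = 0.32340
SE = √(p̂(1-p̂)/n) = √(0.32340 · 0.67660 / 671) = 0.01806

z* = 1.960
Margin = z* · SE = 1.960 · 0.01806 = 0.0354

CI: 0.32340 ± 0.0354 = (0.288, 0.359)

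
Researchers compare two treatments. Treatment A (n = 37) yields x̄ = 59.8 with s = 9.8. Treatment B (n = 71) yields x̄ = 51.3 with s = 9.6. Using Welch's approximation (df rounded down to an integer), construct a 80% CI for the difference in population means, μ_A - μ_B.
(5.95, 11.05)

Difference: x̄₁ - x̄₂ = 8.50
SE = √(s₁²/n₁ + s₂²/n₂) = √(9.8²/37 + 9.6²/71) = 1.9732
df = 71.78 → 71 (Welch–Satterthwaite, rounded down)
t* = 1.294

CI: 8.50 ± 1.294 · 1.9732 = 8.50 ± 2.55 = (5.95, 11.05)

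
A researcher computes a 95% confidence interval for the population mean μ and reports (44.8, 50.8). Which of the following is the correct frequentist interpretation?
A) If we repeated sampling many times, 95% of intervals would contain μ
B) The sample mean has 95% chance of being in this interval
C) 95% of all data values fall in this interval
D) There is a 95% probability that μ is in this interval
A

A) Correct — this is the frequentist long-run coverage interpretation.
B) Wrong — x̄ is observed and sits in the interval by construction.
C) Wrong — a CI is about the parameter μ, not individual data values.
D) Wrong — μ is fixed; the randomness lives in the interval, not in μ.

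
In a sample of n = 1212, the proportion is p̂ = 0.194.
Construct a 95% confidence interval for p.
(0.172, 0.216)

Proportion CI:
SE = √(p̂(1-p̂)/n) = √(0.194 · 0.806 / 1212) = 0.01136

z* = 1.960
Margin = z* · SE = 1.960 · 0.01136 = 0.0223

CI: 0.194 ± 0.0223 = (0.172, 0.216)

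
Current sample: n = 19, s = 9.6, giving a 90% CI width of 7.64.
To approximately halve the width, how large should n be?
n ≈ 76

CI width ∝ 1/√n
To reduce width by factor 2, need √n to grow by 2 → need 2² = 4 times as many samples.

Current: n = 19, width = 7.64
New: n = 76, width ≈ 3.67

Width reduced by factor of 7.64/3.67 = 2.08.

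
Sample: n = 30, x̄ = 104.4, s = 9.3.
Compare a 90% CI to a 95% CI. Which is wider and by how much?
95% CI is wider by 1.17

df = 29
90% CI: t* = 1.699, (101.52, 107.28), width = 2 · t* · s/√n = 5.77
95% CI: t* = 2.045, (100.93, 107.87), width = 2 · t* · s/√n = 6.94

The 95% CI is wider by 6.94 - 5.77 = 1.17.
Higher confidence requires a wider interval.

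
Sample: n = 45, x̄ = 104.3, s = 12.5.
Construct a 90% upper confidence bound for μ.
μ ≤ 106.72

Upper bound (one-sided):
t* = 1.301 (one-sided for 90%)
Upper bound = x̄ + t* · s/√n = 104.3 + 1.301 · 12.5/√45 = 106.72

We are 90% confident that μ ≤ 106.72.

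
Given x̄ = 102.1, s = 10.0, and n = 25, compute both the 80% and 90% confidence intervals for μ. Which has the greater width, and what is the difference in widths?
90% CI is wider by 1.57

df = 24
80% CI: t* = 1.318, (99.46, 104.74), width = 2 · t* · s/√n = 5.27
90% CI: t* = 1.711, (98.68, 105.52), width = 2 · t* · s/√n = 6.84

The 90% CI is wider by 6.84 - 5.27 = 1.57.
Higher confidence requires a wider interval.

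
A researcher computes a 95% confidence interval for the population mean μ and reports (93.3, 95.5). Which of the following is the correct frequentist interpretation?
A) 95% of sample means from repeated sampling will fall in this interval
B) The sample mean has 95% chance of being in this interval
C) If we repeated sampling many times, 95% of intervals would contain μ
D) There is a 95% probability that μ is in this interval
C

A) Wrong — coverage applies to intervals containing μ, not to future x̄ values.
B) Wrong — x̄ is observed and sits in the interval by construction.
C) Correct — this is the frequentist long-run coverage interpretation.
D) Wrong — μ is fixed; the randomness lives in the interval, not in μ.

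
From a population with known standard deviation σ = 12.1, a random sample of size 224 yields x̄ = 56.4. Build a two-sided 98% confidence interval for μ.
(54.52, 58.28)

z-interval (σ known):
z* = 2.326 for 98% confidence

Margin of error = z* · σ/√n = 2.326 · 12.1/√224 = 1.88

CI: (56.4 - 1.88, 56.4 + 1.88) = (54.52, 58.28)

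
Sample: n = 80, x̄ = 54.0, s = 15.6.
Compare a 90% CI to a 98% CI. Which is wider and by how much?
98% CI is wider by 2.48

df = 79
90% CI: t* = 1.664, (51.10, 56.90), width = 2 · t* · s/√n = 5.80
98% CI: t* = 2.374, (49.86, 58.14), width = 2 · t* · s/√n = 8.28

The 98% CI is wider by 8.28 - 5.80 = 2.48.
Higher confidence requires a wider interval.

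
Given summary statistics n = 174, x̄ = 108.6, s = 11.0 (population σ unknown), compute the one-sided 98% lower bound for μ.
μ ≥ 106.87

Lower bound (one-sided):
t* = 2.069 (one-sided for 98%)
Lower bound = x̄ - t* · s/√n = 108.6 - 2.069 · 11.0/√174 = 106.87

We are 98% confident that μ ≥ 106.87.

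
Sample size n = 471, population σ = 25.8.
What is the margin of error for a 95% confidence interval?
Margin of error = 2.33

Margin of error = z* · σ/√n
= 1.960 · 25.8/√471
= 1.960 · 25.8/21.7025
= 2.33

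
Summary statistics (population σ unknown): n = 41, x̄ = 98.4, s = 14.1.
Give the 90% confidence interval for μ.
(94.69, 102.11)

t-interval (σ unknown):
df = n - 1 = 40
t* = 1.684 for 90% confidence

Margin of error = t* · s/√n = 1.684 · 14.1/√41 = 3.71

CI: (94.69, 102.11)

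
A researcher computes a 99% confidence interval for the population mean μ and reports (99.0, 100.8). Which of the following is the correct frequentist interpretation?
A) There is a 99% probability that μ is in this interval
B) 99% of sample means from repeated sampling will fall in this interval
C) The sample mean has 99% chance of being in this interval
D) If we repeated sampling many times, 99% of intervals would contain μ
D

A) Wrong — μ is fixed; the randomness lives in the interval, not in μ.
B) Wrong — coverage applies to intervals containing μ, not to future x̄ values.
C) Wrong — x̄ is observed and sits in the interval by construction.
D) Correct — this is the frequentist long-run coverage interpretation.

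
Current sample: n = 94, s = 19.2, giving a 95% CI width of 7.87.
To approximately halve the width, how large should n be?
n ≈ 376

CI width ∝ 1/√n
To reduce width by factor 2, need √n to grow by 2 → need 2² = 4 times as many samples.

Current: n = 94, width = 7.87
New: n = 376, width ≈ 3.89

Width reduced by factor of 7.87/3.89 = 2.02.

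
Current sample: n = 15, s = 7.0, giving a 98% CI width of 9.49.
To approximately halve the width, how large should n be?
n ≈ 60

CI width ∝ 1/√n
To reduce width by factor 2, need √n to grow by 2 → need 2² = 4 times as many samples.

Current: n = 15, width = 9.49
New: n = 60, width ≈ 4.32

Width reduced by factor of 9.49/4.32 = 2.20.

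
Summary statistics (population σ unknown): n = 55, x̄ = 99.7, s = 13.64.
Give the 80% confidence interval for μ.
(97.31, 102.09)

t-interval (σ unknown):
df = n - 1 = 54
t* = 1.297 for 80% confidence

Margin of error = t* · s/√n = 1.297 · 13.64/√55 = 2.39

CI: (97.31, 102.09)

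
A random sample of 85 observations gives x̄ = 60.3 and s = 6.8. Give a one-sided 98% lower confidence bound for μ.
μ ≥ 58.76

Lower bound (one-sided):
t* = 2.086 (one-sided for 98%)
Lower bound = x̄ - t* · s/√n = 60.3 - 2.086 · 6.8/√85 = 58.76

We are 98% confident that μ ≥ 58.76.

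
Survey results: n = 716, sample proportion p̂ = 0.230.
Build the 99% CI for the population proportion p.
(0.189, 0.271)

Proportion CI:
SE = √(p̂(1-p̂)/n) = √(0.230 · 0.770 / 716) = 0.01573

z* = 2.576
Margin = z* · SE = 2.576 · 0.01573 = 0.0405

CI: 0.230 ± 0.0405 = (0.189, 0.271)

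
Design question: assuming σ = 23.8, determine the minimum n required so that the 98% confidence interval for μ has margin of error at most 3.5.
n ≥ 251

For margin E ≤ 3.5:
n ≥ (z* · σ / E)²
n ≥ (2.326 · 23.8 / 3.5)²
n ≥ 250.17

Minimum n = 251 (rounding up)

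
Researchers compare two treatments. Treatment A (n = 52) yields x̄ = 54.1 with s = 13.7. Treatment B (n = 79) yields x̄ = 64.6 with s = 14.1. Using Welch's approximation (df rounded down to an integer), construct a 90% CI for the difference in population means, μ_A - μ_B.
(-14.61, -6.39)

Difference: x̄₁ - x̄₂ = -10.50
SE = √(s₁²/n₁ + s₂²/n₂) = √(13.7²/52 + 14.1²/79) = 2.4751
df = 111.48 → 111 (Welch–Satterthwaite, rounded down)
t* = 1.659

CI: -10.50 ± 1.659 · 2.4751 = -10.50 ± 4.11 = (-14.61, -6.39)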